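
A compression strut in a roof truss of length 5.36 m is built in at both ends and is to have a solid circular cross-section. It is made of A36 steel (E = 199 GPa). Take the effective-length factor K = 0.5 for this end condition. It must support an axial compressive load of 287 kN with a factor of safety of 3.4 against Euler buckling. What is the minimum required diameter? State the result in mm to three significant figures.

Required P_cr = n·P = 3.4 × 287 = 975.8 kN
L_e = K·L = 0.5 × 5.36 = 2.680 m
Required I = P_cr·L_e²/(π²E) = 9.758×10^5 × 2.680² / (π² × 1.99×10^11) = 3.568×10^-6 m⁴
I_req = 3.568×10^6 mm⁴
Solid circle: I = πd⁴/64  ⇒  d = (64I/π)^(1/4) = (64×3.568×10^6/π)^(1/4) = 92.3 mm

d ≈ 92.3 mm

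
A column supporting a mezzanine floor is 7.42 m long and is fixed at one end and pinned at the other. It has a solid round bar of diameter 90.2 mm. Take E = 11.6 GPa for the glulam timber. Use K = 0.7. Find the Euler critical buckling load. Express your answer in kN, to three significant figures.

I = πd⁴/64 = π×90.2⁴/64 = 3.249×10^6 mm⁴
I = 3.249×10^6 mm⁴ = 3.249×10^-6 m⁴
Effective length L_e = K·L = 0.7 × 7.42 = 5.194 m
P_cr = π²EI / L_e² = π² × 11.6×10⁹ × 3.249×10^-6 / 5.194² = 1.379×10^4 N

P_cr ≈ 13.8 kN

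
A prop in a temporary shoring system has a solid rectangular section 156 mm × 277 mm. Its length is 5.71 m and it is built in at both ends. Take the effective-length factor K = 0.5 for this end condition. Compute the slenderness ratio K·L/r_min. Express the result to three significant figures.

Buckling occurs about the weak axis: I_min = h·b³/12 with b = 156 mm (the shorter side).
I_min = 277×156³/12 = 8.763×10^7 mm⁴
A = 4.321×10^4 mm²;  r_min = √(I/A) = √(8.763×10^7/4.321×10^4) = 45.03 mm
L_e = K·L = 0.5 × 5.71 m = 2.855 m = 2855.0 mm
λ = L_e / r_min = 2855.0 / 45.03 = 63.4

λ ≈ 63.4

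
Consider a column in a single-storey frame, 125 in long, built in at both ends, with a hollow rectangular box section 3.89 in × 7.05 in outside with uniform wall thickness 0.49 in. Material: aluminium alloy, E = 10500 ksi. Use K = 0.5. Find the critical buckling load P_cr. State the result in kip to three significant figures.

Inner dimensions: h_i = 7.05 − 2×0.49 = 6.070 in, b_i = 3.89 − 2×0.49 = 2.910 in
Weak-axis I_min = (h_o·b_o³ − h_i·b_i³)/12 with b_o = 3.89, b_i = 2.910 in (shorter outer/inner sides).
I_min = (7.05×3.89³ − 6.070×2.910³)/12 = 22.12 in⁴
Effective length L_e = K·L = 0.5 × 125 = 62.50 in
P_cr = π²EI / L_e² = π² × 10500×10³ × 22.12 / 62.50² = 5.868×10^5 lb

P_cr ≈ 587 kip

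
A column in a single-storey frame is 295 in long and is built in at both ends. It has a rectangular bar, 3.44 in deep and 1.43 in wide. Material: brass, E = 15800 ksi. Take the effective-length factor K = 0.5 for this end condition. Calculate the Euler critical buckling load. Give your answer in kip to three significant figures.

P_cr ≈ 6.01 kip

Buckling occurs about the weak axis: I_min = h·b³/12 with b = 1.43 in (the shorter side).
I_min = 3.44×1.43³/12 = 0.8383 in⁴
Effective length L_e = K·L = 0.5 × 295 = 147.5 in
P_cr = π²EI / L_e² = π² × 15800×10³ × 0.8383 / 147.5² = 6.008×10^3 lb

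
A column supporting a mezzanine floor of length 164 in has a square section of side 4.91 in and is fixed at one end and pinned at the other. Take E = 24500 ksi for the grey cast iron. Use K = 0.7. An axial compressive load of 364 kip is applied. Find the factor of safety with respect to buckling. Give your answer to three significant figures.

n ≈ 2.44

I = a⁴/12 = 4.91⁴/12 = 48.43 in⁴
Effective length L_e = K·L = 0.7 × 164 = 114.8 in
P_cr = π²EI / L_e² = π² × 24500×10³ × 48.43 / 114.8² = 8.886×10^5 lb
Factor of safety n = P_cr / P = 888.64 / 364 = 2.44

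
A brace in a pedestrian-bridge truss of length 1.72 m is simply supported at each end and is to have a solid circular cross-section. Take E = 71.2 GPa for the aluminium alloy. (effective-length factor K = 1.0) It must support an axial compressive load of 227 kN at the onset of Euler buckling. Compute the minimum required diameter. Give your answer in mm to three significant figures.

d ≈ 66.4 mm

L_e = K·L = 1 × 1.72 = 1.720 m
Required I = P_cr·L_e²/(π²E) = 2.270×10^5 × 1.720² / (π² × 7.12×10^10) = 9.557×10^-7 m⁴
I_req = 9.557×10^5 mm⁴
Solid circle: I = πd⁴/64  ⇒  d = (64I/π)^(1/4) = (64×9.557×10^5/π)^(1/4) = 66.4 mm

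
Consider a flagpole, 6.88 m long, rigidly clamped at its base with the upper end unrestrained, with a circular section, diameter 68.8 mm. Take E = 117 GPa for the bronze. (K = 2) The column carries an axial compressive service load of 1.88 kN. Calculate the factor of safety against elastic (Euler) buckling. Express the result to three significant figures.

I = πd⁴/64 = π×68.8⁴/64 = 1.100×10^6 mm⁴
I = 1.100×10^6 mm⁴ = 1.100×10^-6 m⁴
Effective length L_e = K·L = 2 × 6.88 = 13.76 m
P_cr = π²EI / L_e² = π² × 117×10⁹ × 1.100×10^-6 / 13.76² = 6.708×10^3 N
Factor of safety n = P_cr / P = 6.7077 / 1.88 = 3.57

n ≈ 3.57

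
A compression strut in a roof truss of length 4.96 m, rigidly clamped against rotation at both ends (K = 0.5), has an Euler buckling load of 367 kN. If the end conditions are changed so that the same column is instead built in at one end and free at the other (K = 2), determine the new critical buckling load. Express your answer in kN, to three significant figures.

P_cr ≈ 22.9 kN

P_cr ∝ 1/K², so P_cr,new = P_cr,old × (K_old/K_new)² = 367 × (0.5/2)²
= 367 × 0.06250 = 22.9 kN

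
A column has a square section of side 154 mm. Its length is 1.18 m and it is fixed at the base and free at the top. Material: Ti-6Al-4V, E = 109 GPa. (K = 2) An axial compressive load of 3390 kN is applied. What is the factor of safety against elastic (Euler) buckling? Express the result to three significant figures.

I = a⁴/12 = 154⁴/12 = 4.687×10^7 mm⁴
I = 4.687×10^7 mm⁴ = 4.687×10^-5 m⁴
Effective length L_e = K·L = 2 × 1.18 = 2.360 m
P_cr = π²EI / L_e² = π² × 109×10⁹ × 4.687×10^-5 / 2.360² = 9.053×10^6 N
Factor of safety n = P_cr / P = 9053.2 / 3390 = 2.67

n ≈ 2.67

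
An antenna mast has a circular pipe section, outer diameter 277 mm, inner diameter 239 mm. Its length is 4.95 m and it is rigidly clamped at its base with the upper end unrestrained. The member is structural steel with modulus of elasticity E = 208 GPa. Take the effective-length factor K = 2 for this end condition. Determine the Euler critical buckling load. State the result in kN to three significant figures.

d_o = 277 mm, d_i = 239 mm
I = π(d_o⁴ − d_i⁴)/64 = π(277⁴ − 239.0⁴)/64 = 1.288×10^8 mm⁴
I = 1.288×10^8 mm⁴ = 1.288×10^-4 m⁴
Effective length L_e = K·L = 2 × 4.95 = 9.900 m
P_cr = π²EI / L_e² = π² × 208×10⁹ × 1.288×10^-4 / 9.900² = 2.698×10^6 N

P_cr ≈ 2700 kN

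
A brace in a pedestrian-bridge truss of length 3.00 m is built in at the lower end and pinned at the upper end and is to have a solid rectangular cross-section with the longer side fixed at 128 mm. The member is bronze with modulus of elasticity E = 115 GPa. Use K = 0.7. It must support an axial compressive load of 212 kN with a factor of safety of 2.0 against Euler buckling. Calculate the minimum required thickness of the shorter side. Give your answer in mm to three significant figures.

Required P_cr = n·P = 2.0 × 212 = 424.0 kN
L_e = K·L = 0.7 × 3.00 = 2.100 m
Required I = P_cr·L_e²/(π²E) = 4.240×10^5 × 2.100² / (π² × 1.15×10^11) = 1.647×10^-6 m⁴
I_req = 1.647×10^6 mm⁴
Rectangle, weak axis: I_min = h·b³/12 with h = 128 mm fixed  ⇒  b = (12I/h)^(1/3) = 53.7 mm

b ≈ 53.7 mm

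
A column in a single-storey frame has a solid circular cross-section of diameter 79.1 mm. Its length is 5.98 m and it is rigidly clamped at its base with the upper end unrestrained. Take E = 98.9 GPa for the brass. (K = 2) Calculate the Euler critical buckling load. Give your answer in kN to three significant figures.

P_cr ≈ 13.1 kN

I = πd⁴/64 = π×79.1⁴/64 = 1.922×10^6 mm⁴
I = 1.922×10^6 mm⁴ = 1.922×10^-6 m⁴
Effective length L_e = K·L = 2 × 5.98 = 11.96 m
P_cr = π²EI / L_e² = π² × 98.9×10⁹ × 1.922×10^-6 / 11.96² = 1.311×10^4 N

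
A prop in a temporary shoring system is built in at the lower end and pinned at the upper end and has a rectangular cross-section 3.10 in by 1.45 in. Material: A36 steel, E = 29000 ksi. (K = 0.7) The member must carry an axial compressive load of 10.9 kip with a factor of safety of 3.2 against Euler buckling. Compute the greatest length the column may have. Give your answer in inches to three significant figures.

Buckling occurs about the weak axis: I_min = h·b³/12 with b = 1.45 in (the shorter side).
I_min = 3.10×1.45³/12 = 0.7876 in⁴
Required critical load P_cr = n·P = 3.2 × 10.9 = 34.88 kip = 3.488×10^4 lb
From P_cr = π²EI/(K·L)²:  L = (1/K)·√(π²EI/P_cr) = (1/0.7)·√(π²×2.90×10^7×0.7876/3.488×10^4)
L = 115 in

L_max ≈ 115 in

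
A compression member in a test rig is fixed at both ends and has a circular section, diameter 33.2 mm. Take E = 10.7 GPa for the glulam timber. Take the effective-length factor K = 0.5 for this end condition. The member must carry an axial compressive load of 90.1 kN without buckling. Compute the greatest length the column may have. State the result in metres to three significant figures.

L_max ≈ 0.529 m

I = πd⁴/64 = π×33.2⁴/64 = 5.964×10^4 mm⁴
I = 5.964×10^-8 m⁴
At the buckling limit P_cr = P = 9.010×10^4 N
From P_cr = π²EI/(K·L)²:  L = (1/K)·√(π²EI/P_cr) = (1/0.5)·√(π²×1.07×10^10×5.964×10^-8/9.010×10^4)
L = 0.529 m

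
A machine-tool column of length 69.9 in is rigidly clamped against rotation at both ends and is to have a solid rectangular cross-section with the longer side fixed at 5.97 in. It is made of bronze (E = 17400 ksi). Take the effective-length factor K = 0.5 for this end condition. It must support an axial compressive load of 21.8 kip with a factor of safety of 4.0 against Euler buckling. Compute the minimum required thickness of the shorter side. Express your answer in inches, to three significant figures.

Required P_cr = n·P = 4.0 × 21.8 = 87.20 kip
L_e = K·L = 0.5 × 69.9 = 34.95 in
Required I = P_cr·L_e²/(π²E) = 8.720×10^4 × 34.95² / (π² × 1.74×10^7) = 0.6202 in⁴
Rectangle, weak axis: I_min = h·b³/12 with h = 5.97 in fixed  ⇒  b = (12I/h)^(1/3) = 1.08 in

b ≈ 1.08 in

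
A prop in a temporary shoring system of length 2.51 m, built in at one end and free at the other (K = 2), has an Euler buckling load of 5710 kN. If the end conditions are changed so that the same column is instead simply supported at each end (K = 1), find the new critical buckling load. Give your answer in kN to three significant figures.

P_cr ∝ 1/K², so P_cr,new = P_cr,old × (K_old/K_new)² = 5710 × (2/1)²
= 5710 × 4.000 = 22800 kN

P_cr ≈ 22800 kN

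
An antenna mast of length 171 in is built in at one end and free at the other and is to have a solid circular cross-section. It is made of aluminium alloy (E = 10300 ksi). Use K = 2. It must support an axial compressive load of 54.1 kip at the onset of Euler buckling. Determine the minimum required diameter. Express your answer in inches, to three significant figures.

d ≈ 5.97 in

L_e = K·L = 2 × 171 = 342.0 in
Required I = P_cr·L_e²/(π²E) = 5.410×10^4 × 342.0² / (π² × 1.03×10^7) = 62.25 in⁴
Solid circle: I = πd⁴/64  ⇒  d = (64I/π)^(1/4) = (64×62.25/π)^(1/4) = 5.97 in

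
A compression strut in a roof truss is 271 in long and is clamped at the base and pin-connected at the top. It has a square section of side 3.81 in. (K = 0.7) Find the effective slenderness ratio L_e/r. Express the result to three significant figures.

λ ≈ 172

I = a⁴/12 = 3.81⁴/12 = 17.56 in⁴
A = 14.52 in²;  r_min = √(I/A) = √(17.56/14.52) = 1.100 in
L_e = K·L = 0.7 × 271 = 189.7 in
λ = L_e / r_min = 189.70 / 1.100 = 172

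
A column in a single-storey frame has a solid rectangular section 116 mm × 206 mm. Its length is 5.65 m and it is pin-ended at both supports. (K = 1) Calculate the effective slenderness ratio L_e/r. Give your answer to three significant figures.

For a rectangle r_min = b/√12 = 116/√12 = 33.49 mm
L_e = K·L = 1 × 5.65 m = 5.650 m = 5650.0 mm
λ = L_e / r_min = 5650.0 / 33.49 = 169

λ ≈ 169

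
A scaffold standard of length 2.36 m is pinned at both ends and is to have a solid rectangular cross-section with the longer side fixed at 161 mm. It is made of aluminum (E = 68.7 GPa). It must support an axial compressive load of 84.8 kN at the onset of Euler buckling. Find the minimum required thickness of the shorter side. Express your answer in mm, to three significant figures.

L_e = K·L = 1 × 2.36 = 2.360 m
Required I = P_cr·L_e²/(π²E) = 8.480×10^4 × 2.360² / (π² × 6.87×10^10) = 6.966×10^-7 m⁴
I_req = 6.966×10^5 mm⁴
Rectangle, weak axis: I_min = h·b³/12 with h = 161 mm fixed  ⇒  b = (12I/h)^(1/3) = 37.3 mm

b ≈ 37.3 mm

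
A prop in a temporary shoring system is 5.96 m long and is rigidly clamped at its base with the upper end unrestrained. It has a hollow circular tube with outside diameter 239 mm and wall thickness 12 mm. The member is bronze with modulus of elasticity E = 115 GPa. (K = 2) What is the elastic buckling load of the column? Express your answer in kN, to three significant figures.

P_cr ≈ 442 kN

Inner diameter d_i = 239 − 2×12 = 215.0 mm
I = π(d_o⁴ − d_i⁴)/64 = π(239⁴ − 215.0⁴)/64 = 5.528×10^7 mm⁴
I = 5.528×10^7 mm⁴ = 5.528×10^-5 m⁴
Effective length L_e = K·L = 2 × 5.96 = 11.92 m
P_cr = π²EI / L_e² = π² × 115×10⁹ × 5.528×10^-5 / 11.92² = 4.415×10^5 N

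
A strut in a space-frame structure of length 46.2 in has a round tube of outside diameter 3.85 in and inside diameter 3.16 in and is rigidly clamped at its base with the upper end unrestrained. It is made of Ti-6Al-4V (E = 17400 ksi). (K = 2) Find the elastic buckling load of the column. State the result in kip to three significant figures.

P_cr ≈ 118 kip

d_o = 3.85 in, d_i = 3.16 in
I = π(d_o⁴ − d_i⁴)/64 = π(3.85⁴ − 3.160⁴)/64 = 5.890 in⁴
Effective length L_e = K·L = 2 × 46.2 = 92.40 in
P_cr = π²EI / L_e² = π² × 17400×10³ × 5.890 / 92.40² = 1.185×10^5 lb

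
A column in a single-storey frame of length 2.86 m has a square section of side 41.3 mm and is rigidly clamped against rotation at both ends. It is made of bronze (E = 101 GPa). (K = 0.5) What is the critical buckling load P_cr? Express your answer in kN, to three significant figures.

P_cr ≈ 118 kN

I = a⁴/12 = 41.3⁴/12 = 2.424×10^5 mm⁴
I = 2.424×10^5 mm⁴ = 2.424×10^-7 m⁴
Effective length L_e = K·L = 0.5 × 2.86 = 1.430 m
P_cr = π²EI / L_e² = π² × 101×10⁹ × 2.424×10^-7 / 1.430² = 1.182×10^5 N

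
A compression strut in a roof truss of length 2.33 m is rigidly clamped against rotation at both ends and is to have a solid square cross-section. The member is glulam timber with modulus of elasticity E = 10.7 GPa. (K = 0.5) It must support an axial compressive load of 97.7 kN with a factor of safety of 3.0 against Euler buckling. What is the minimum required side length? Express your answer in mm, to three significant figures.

Required P_cr = n·P = 3.0 × 97.7 = 293.1 kN
L_e = K·L = 0.5 × 2.33 = 1.165 m
Required I = P_cr·L_e²/(π²E) = 2.931×10^5 × 1.165² / (π² × 1.07×10^10) = 3.767×10^-6 m⁴
I_req = 3.767×10^6 mm⁴
Solid square: I = a⁴/12  ⇒  a = (12I)^(1/4) = (12×3.767×10^6)^(1/4) = 82.0 mm

a ≈ 82.0 mm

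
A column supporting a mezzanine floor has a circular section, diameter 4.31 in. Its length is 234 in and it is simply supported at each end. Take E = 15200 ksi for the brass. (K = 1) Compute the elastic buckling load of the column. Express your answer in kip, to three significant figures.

P_cr ≈ 46.4 kip

I = πd⁴/64 = π×4.31⁴/64 = 16.94 in⁴
Effective length L_e = K·L = 1 × 234 = 234.0 in
P_cr = π²EI / L_e² = π² × 15200×10³ × 16.94 / 234.0² = 4.641×10^4 lb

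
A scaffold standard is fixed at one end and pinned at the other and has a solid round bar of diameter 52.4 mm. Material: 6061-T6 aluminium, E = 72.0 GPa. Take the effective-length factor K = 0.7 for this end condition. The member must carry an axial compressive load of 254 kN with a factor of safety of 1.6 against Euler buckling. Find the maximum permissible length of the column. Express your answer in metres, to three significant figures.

I = πd⁴/64 = π×52.4⁴/64 = 3.701×10^5 mm⁴
I = 3.701×10^-7 m⁴
Required critical load P_cr = n·P = 1.6 × 254 = 406.4 kN = 4.064×10^5 N
From P_cr = π²EI/(K·L)²:  L = (1/K)·√(π²EI/P_cr) = (1/0.7)·√(π²×7.20×10^10×3.701×10^-7/4.064×10^5)
L = 1.15 m

L_max ≈ 1.15 m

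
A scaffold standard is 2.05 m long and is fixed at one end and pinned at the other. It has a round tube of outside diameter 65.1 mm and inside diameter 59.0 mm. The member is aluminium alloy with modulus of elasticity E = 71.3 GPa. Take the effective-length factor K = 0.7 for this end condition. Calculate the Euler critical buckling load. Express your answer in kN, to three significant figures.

d_o = 65.1 mm, d_i = 59.0 mm
I = π(d_o⁴ − d_i⁴)/64 = π(65.1⁴ − 59.00⁴)/64 = 2.868×10^5 mm⁴
I = 2.868×10^5 mm⁴ = 2.868×10^-7 m⁴
Effective length L_e = K·L = 0.7 × 2.05 = 1.435 m
P_cr = π²EI / L_e² = π² × 71.3×10⁹ × 2.868×10^-7 / 1.435² = 9.802×10^4 N

P_cr ≈ 98.0 kN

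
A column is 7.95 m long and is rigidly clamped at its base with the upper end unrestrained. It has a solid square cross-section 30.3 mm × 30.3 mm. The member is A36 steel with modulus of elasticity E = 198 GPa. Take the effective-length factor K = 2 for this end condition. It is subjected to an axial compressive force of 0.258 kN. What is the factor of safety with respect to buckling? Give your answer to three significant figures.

n ≈ 2.10

I = a⁴/12 = 30.3⁴/12 = 7.024×10^4 mm⁴
I = 7.024×10^4 mm⁴ = 7.024×10^-8 m⁴
Effective length L_e = K·L = 2 × 7.95 = 15.90 m
P_cr = π²EI / L_e² = π² × 198×10⁹ × 7.024×10^-8 / 15.90² = 543.0 N
Factor of safety n = P_cr / P = 0.54295 / 0.258 = 2.10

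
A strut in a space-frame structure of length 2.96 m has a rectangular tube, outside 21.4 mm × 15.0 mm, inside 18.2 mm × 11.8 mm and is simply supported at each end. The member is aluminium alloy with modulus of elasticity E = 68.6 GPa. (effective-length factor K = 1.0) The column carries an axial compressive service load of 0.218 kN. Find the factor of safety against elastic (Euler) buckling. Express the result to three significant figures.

Weak-axis I_min = (h_o·b_o³ − h_i·b_i³)/12 with b_o = 15.0, b_i = 11.80 mm (shorter outer/inner sides).
I_min = (21.4×15.0³ − 18.20×11.80³)/12 = 3.527×10^3 mm⁴
I = 3.527×10^3 mm⁴ = 3.527×10^-9 m⁴
Effective length L_e = K·L = 1 × 2.96 = 2.960 m
P_cr = π²EI / L_e² = π² × 68.6×10⁹ × 3.527×10^-9 / 2.960² = 272.5 N
Factor of safety n = P_cr / P = 0.27254 / 0.218 = 1.25

n ≈ 1.25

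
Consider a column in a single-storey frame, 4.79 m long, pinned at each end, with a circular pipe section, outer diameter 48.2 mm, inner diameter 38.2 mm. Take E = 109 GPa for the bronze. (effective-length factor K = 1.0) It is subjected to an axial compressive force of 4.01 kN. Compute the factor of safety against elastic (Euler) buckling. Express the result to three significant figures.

n ≈ 1.88

d_o = 48.2 mm, d_i = 38.2 mm
I = π(d_o⁴ − d_i⁴)/64 = π(48.2⁴ − 38.20⁴)/64 = 1.604×10^5 mm⁴
I = 1.604×10^5 mm⁴ = 1.604×10^-7 m⁴
Effective length L_e = K·L = 1 × 4.79 = 4.790 m
P_cr = π²EI / L_e² = π² × 109×10⁹ × 1.604×10^-7 / 4.790² = 7.522×10^3 N
Factor of safety n = P_cr / P = 7.5217 / 4.01 = 1.88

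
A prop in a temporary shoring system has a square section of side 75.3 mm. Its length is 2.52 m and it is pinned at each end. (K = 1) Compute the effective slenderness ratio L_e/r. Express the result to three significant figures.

λ ≈ 116

I = a⁴/12 = 75.3⁴/12 = 2.679×10^6 mm⁴
A = 5.670×10^3 mm²;  r_min = √(I/A) = √(2.679×10^6/5.670×10^3) = 21.74 mm
L_e = K·L = 1 × 2.52 m = 2.520 m = 2520.0 mm
λ = L_e / r_min = 2520.0 / 21.74 = 116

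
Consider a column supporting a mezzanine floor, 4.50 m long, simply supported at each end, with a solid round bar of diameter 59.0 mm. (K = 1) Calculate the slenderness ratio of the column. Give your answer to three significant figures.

λ ≈ 305

I = πd⁴/64 = π×59.0⁴/64 = 5.948×10^5 mm⁴
A = 2.734×10^3 mm²;  r_min = √(I/A) = √(5.948×10^5/2.734×10^3) = 14.75 mm
L_e = K·L = 1 × 4.50 m = 4.500 m = 4500.0 mm
λ = L_e / r_min = 4500.0 / 14.75 = 305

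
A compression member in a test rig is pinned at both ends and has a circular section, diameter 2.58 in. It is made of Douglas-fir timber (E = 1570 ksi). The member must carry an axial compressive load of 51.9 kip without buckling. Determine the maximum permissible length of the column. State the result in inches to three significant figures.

I = πd⁴/64 = π×2.58⁴/64 = 2.175 in⁴
At the buckling limit P_cr = P = 5.190×10^4 lb
From P_cr = π²EI/(K·L)²:  L = (1/K)·√(π²EI/P_cr) = (1/1)·√(π²×1.57×10^6×2.175/5.190×10^4)
L = 25.5 in

L_max ≈ 25.5 in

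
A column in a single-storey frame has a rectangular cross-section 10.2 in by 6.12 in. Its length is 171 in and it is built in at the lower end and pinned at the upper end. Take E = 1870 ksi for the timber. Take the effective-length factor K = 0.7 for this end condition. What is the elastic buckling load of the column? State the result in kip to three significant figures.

Buckling occurs about the weak axis: I_min = h·b³/12 with b = 6.12 in (the shorter side).
I_min = 10.2×6.12³/12 = 194.8 in⁴
Effective length L_e = K·L = 0.7 × 171 = 119.7 in
P_cr = π²EI / L_e² = π² × 1870×10³ × 194.8 / 119.7² = 2.510×10^5 lb

P_cr ≈ 251 kip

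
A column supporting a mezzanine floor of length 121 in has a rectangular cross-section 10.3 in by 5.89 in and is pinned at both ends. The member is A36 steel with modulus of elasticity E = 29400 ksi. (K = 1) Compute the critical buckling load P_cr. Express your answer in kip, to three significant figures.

P_cr ≈ 3480 kip

Buckling occurs about the weak axis: I_min = h·b³/12 with b = 5.89 in (the shorter side).
I_min = 10.3×5.89³/12 = 175.4 in⁴
Effective length L_e = K·L = 1 × 121 = 121.0 in
P_cr = π²EI / L_e² = π² × 29400×10³ × 175.4 / 121.0² = 3.476×10^6 lb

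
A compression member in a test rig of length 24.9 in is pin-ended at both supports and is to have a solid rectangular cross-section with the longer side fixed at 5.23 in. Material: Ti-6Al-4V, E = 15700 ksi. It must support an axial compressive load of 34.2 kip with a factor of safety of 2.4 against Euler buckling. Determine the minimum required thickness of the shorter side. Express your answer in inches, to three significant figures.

b ≈ 0.910 in

Required P_cr = n·P = 2.4 × 34.2 = 82.08 kip
L_e = K·L = 1 × 24.9 = 24.90 in
Required I = P_cr·L_e²/(π²E) = 8.208×10^4 × 24.90² / (π² × 1.57×10^7) = 0.3284 in⁴
Rectangle, weak axis: I_min = h·b³/12 with h = 5.23 in fixed  ⇒  b = (12I/h)^(1/3) = 0.910 in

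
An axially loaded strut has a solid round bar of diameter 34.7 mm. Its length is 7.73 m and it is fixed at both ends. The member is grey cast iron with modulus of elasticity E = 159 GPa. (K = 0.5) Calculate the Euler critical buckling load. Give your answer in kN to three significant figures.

P_cr ≈ 7.48 kN

I = πd⁴/64 = π×34.7⁴/64 = 7.117×10^4 mm⁴
I = 7.117×10^4 mm⁴ = 7.117×10^-8 m⁴
Effective length L_e = K·L = 0.5 × 7.73 = 3.865 m
P_cr = π²EI / L_e² = π² × 159×10⁹ × 7.117×10^-8 / 3.865² = 7.476×10^3 N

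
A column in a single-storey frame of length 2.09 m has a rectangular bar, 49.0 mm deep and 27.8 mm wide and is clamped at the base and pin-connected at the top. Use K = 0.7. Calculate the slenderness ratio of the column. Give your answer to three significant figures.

For a rectangle r_min = b/√12 = 27.8/√12 = 8.025 mm
L_e = K·L = 0.7 × 2.09 m = 1.463 m = 1463.0 mm
λ = L_e / r_min = 1463.0 / 8.025 = 182

λ ≈ 182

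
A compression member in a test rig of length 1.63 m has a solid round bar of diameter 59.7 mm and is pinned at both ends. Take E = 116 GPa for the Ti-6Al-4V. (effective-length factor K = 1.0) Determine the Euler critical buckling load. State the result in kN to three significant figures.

I = πd⁴/64 = π×59.7⁴/64 = 6.235×10^5 mm⁴
I = 6.235×10^5 mm⁴ = 6.235×10^-7 m⁴
Effective length L_e = K·L = 1 × 1.63 = 1.630 m
P_cr = π²EI / L_e² = π² × 116×10⁹ × 6.235×10^-7 / 1.630² = 2.687×10^5 N

P_cr ≈ 269 kN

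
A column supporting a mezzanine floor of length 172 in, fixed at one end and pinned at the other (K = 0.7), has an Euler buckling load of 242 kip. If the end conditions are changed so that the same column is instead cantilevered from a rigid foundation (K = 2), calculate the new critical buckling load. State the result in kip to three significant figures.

P_cr ∝ 1/K², so P_cr,new = P_cr,old × (K_old/K_new)² = 242 × (0.7/2)²
= 242 × 0.1225 = 29.6 kip

P_cr ≈ 29.6 kip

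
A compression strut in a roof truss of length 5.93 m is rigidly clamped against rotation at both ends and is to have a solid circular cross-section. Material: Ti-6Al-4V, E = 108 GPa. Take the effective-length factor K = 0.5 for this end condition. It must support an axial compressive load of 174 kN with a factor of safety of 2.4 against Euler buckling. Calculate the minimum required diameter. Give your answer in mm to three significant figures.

Required P_cr = n·P = 2.4 × 174 = 417.6 kN
L_e = K·L = 0.5 × 5.93 = 2.965 m
Required I = P_cr·L_e²/(π²E) = 4.176×10^5 × 2.965² / (π² × 1.08×10^11) = 3.444×10^-6 m⁴
I_req = 3.444×10^6 mm⁴
Solid circle: I = πd⁴/64  ⇒  d = (64I/π)^(1/4) = (64×3.444×10^6/π)^(1/4) = 91.5 mm

d ≈ 91.5 mm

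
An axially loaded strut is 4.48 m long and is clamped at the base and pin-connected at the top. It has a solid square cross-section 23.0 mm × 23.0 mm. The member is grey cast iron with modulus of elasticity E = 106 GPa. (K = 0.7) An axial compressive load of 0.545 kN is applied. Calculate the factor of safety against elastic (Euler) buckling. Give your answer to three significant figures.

n ≈ 4.55

I = a⁴/12 = 23.0⁴/12 = 2.332×10^4 mm⁴
I = 2.332×10^4 mm⁴ = 2.332×10^-8 m⁴
Effective length L_e = K·L = 0.7 × 4.48 = 3.136 m
P_cr = π²EI / L_e² = π² × 106×10⁹ × 2.332×10^-8 / 3.136² = 2.481×10^3 N
Factor of safety n = P_cr / P = 2.4808 / 0.545 = 4.55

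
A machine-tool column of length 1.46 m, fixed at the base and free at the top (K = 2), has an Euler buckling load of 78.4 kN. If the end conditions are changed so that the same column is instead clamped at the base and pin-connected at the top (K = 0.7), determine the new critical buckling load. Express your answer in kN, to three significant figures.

P_cr ∝ 1/K², so P_cr,new = P_cr,old × (K_old/K_new)² = 78.4 × (2/0.7)²
= 78.4 × 8.163 = 640 kN

P_cr ≈ 640 kN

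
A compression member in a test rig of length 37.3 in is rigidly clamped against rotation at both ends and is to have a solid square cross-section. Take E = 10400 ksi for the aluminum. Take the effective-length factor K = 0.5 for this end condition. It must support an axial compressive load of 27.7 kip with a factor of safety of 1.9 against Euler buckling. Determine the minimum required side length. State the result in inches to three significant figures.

Required P_cr = n·P = 1.9 × 27.7 = 52.63 kip
L_e = K·L = 0.5 × 37.3 = 18.65 in
Required I = P_cr·L_e²/(π²E) = 5.263×10^4 × 18.65² / (π² × 1.04×10^7) = 0.1783 in⁴
Solid square: I = a⁴/12  ⇒  a = (12I)^(1/4) = (12×0.1783)^(1/4) = 1.21 in

a ≈ 1.21 in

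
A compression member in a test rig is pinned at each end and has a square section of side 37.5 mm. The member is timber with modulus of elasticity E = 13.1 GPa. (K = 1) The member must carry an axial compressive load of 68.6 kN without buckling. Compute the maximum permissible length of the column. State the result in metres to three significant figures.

L_max ≈ 0.557 m

I = a⁴/12 = 37.5⁴/12 = 1.648×10^5 mm⁴
I = 1.648×10^-7 m⁴
At the buckling limit P_cr = P = 6.860×10^4 N
From P_cr = π²EI/(K·L)²:  L = (1/K)·√(π²EI/P_cr) = (1/1)·√(π²×1.31×10^10×1.648×10^-7/6.860×10^4)
L = 0.557 m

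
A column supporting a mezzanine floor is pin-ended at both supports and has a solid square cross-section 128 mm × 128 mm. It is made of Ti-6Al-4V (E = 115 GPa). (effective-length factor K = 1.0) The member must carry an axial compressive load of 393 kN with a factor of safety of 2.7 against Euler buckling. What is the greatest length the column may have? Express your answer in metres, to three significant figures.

L_max ≈ 4.89 m

I = a⁴/12 = 128⁴/12 = 2.237×10^7 mm⁴
I = 2.237×10^-5 m⁴
Required critical load P_cr = n·P = 2.7 × 393 = 1061 kN = 1.061×10^6 N
From P_cr = π²EI/(K·L)²:  L = (1/K)·√(π²EI/P_cr) = (1/1)·√(π²×1.15×10^11×2.237×10^-5/1.061×10^6)
L = 4.89 m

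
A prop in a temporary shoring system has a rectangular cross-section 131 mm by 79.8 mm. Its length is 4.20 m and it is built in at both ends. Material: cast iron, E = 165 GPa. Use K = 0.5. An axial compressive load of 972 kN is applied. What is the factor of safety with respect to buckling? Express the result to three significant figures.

Buckling occurs about the weak axis: I_min = h·b³/12 with b = 79.8 mm (the shorter side).
I_min = 131×79.8³/12 = 5.548×10^6 mm⁴
I = 5.548×10^6 mm⁴ = 5.548×10^-6 m⁴
Effective length L_e = K·L = 0.5 × 4.20 = 2.100 m
P_cr = π²EI / L_e² = π² × 165×10⁹ × 5.548×10^-6 / 2.100² = 2.049×10^6 N
Factor of safety n = P_cr / P = 2048.5 / 972 = 2.11

n ≈ 2.11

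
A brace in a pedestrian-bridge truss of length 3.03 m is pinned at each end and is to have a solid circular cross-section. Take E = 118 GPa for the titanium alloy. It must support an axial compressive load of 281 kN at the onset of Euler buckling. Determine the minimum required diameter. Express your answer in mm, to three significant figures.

d ≈ 82.0 mm

L_e = K·L = 1 × 3.03 = 3.030 m
Required I = P_cr·L_e²/(π²E) = 2.810×10^5 × 3.030² / (π² × 1.18×10^11) = 2.215×10^-6 m⁴
I_req = 2.215×10^6 mm⁴
Solid circle: I = πd⁴/64  ⇒  d = (64I/π)^(1/4) = (64×2.215×10^6/π)^(1/4) = 82.0 mm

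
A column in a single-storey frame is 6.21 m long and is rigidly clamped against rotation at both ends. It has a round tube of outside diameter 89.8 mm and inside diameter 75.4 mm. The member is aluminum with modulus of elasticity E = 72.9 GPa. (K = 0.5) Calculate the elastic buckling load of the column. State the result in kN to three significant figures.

d_o = 89.8 mm, d_i = 75.4 mm
I = π(d_o⁴ − d_i⁴)/64 = π(89.8⁴ − 75.40⁴)/64 = 1.606×10^6 mm⁴
I = 1.606×10^6 mm⁴ = 1.606×10^-6 m⁴
Effective length L_e = K·L = 0.5 × 6.21 = 3.105 m
P_cr = π²EI / L_e² = π² × 72.9×10⁹ × 1.606×10^-6 / 3.105² = 1.198×10^5 N

P_cr ≈ 120 kN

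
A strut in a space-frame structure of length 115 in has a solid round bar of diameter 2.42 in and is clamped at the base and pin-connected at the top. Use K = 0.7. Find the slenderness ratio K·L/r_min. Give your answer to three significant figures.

For a solid circle r = d/4 = 2.42/4 = 0.6050 in
L_e = K·L = 0.7 × 115 = 80.50 in
λ = L_e / r_min = 80.500 / 0.6050 = 133

λ ≈ 133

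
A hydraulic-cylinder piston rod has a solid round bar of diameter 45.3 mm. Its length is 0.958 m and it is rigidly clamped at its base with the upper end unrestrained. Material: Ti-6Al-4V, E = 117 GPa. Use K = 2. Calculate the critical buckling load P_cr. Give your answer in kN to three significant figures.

P_cr ≈ 65.0 kN

I = πd⁴/64 = π×45.3⁴/64 = 2.067×10^5 mm⁴
I = 2.067×10^5 mm⁴ = 2.067×10^-7 m⁴
Effective length L_e = K·L = 2 × 0.958 = 1.916 m
P_cr = π²EI / L_e² = π² × 117×10⁹ × 2.067×10^-7 / 1.916² = 6.502×10^4 N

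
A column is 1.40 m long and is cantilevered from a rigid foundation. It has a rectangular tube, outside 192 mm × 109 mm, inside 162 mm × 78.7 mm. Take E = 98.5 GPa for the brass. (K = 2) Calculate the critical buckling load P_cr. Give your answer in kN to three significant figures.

Weak-axis I_min = (h_o·b_o³ − h_i·b_i³)/12 with b_o = 109, b_i = 78.70 mm (shorter outer/inner sides).
I_min = (192×109³ − 162.0×78.70³)/12 = 1.414×10^7 mm⁴
I = 1.414×10^7 mm⁴ = 1.414×10^-5 m⁴
Effective length L_e = K·L = 2 × 1.40 = 2.800 m
P_cr = π²EI / L_e² = π² × 98.5×10⁹ × 1.414×10^-5 / 2.800² = 1.753×10^6 N

P_cr ≈ 1750 kN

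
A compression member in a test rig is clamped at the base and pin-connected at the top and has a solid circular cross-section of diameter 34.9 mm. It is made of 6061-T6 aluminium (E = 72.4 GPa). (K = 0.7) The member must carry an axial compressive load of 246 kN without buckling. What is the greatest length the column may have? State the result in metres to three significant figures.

I = πd⁴/64 = π×34.9⁴/64 = 7.282×10^4 mm⁴
I = 7.282×10^-8 m⁴
At the buckling limit P_cr = P = 2.460×10^5 N
From P_cr = π²EI/(K·L)²:  L = (1/K)·√(π²EI/P_cr) = (1/0.7)·√(π²×7.24×10^10×7.282×10^-8/2.460×10^5)
L = 0.657 m

L_max ≈ 0.657 m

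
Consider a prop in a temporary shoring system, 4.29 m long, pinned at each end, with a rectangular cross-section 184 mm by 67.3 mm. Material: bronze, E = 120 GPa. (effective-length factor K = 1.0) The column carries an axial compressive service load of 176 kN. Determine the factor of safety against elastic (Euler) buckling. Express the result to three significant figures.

Buckling occurs about the weak axis: I_min = h·b³/12 with b = 67.3 mm (the shorter side).
I_min = 184×67.3³/12 = 4.674×10^6 mm⁴
I = 4.674×10^6 mm⁴ = 4.674×10^-6 m⁴
Effective length L_e = K·L = 1 × 4.29 = 4.290 m
P_cr = π²EI / L_e² = π² × 120×10⁹ × 4.674×10^-6 / 4.290² = 3.008×10^5 N
Factor of safety n = P_cr / P = 300.78 / 176 = 1.71

n ≈ 1.71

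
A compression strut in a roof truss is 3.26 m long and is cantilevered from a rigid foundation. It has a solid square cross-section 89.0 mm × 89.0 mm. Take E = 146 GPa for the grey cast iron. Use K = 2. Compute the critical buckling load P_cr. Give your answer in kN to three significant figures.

I = a⁴/12 = 89.0⁴/12 = 5.229×10^6 mm⁴
I = 5.229×10^6 mm⁴ = 5.229×10^-6 m⁴
Effective length L_e = K·L = 2 × 3.26 = 6.520 m
P_cr = π²EI / L_e² = π² × 146×10⁹ × 5.229×10^-6 / 6.520² = 1.772×10^5 N

P_cr ≈ 177 kN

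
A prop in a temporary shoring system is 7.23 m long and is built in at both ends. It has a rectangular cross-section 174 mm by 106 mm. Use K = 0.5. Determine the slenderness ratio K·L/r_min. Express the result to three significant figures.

λ ≈ 118

For a rectangle r_min = b/√12 = 106/√12 = 30.60 mm
L_e = K·L = 0.5 × 7.23 m = 3.615 m = 3615.0 mm
λ = L_e / r_min = 3615.0 / 30.60 = 118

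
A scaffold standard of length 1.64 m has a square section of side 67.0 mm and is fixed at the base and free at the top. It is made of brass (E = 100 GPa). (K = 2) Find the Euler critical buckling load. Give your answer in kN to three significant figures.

P_cr ≈ 154 kN

I = a⁴/12 = 67.0⁴/12 = 1.679×10^6 mm⁴
I = 1.679×10^6 mm⁴ = 1.679×10^-6 m⁴
Effective length L_e = K·L = 2 × 1.64 = 3.280 m
P_cr = π²EI / L_e² = π² × 100×10⁹ × 1.679×10^-6 / 3.280² = 1.541×10^5 N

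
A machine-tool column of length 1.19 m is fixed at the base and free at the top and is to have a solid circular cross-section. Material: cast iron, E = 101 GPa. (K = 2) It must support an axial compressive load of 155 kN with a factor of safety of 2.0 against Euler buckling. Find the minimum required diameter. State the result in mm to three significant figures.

d ≈ 77.4 mm

Required P_cr = n·P = 2.0 × 155 = 310.0 kN
L_e = K·L = 2 × 1.19 = 2.380 m
Required I = P_cr·L_e²/(π²E) = 3.100×10^5 × 2.380² / (π² × 1.01×10^11) = 1.762×10^-6 m⁴
I_req = 1.762×10^6 mm⁴
Solid circle: I = πd⁴/64  ⇒  d = (64I/π)^(1/4) = (64×1.762×10^6/π)^(1/4) = 77.4 mm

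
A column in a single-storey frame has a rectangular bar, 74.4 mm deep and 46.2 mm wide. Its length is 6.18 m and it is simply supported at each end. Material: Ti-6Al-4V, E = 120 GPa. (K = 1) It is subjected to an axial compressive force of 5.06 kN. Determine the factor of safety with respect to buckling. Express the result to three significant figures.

n ≈ 3.75

Buckling occurs about the weak axis: I_min = h·b³/12 with b = 46.2 mm (the shorter side).
I_min = 74.4×46.2³/12 = 6.114×10^5 mm⁴
I = 6.114×10^5 mm⁴ = 6.114×10^-7 m⁴
Effective length L_e = K·L = 1 × 6.18 = 6.180 m
P_cr = π²EI / L_e² = π² × 120×10⁹ × 6.114×10^-7 / 6.180² = 1.896×10^4 N
Factor of safety n = P_cr / P = 18.959 / 5.06 = 3.75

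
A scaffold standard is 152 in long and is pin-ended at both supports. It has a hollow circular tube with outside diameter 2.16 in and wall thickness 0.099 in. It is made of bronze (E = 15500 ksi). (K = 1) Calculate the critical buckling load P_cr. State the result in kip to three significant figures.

P_cr ≈ 2.26 kip

Inner diameter d_i = 2.16 − 2×0.099 = 1.962 in
I = π(d_o⁴ − d_i⁴)/64 = π(2.16⁴ − 1.962⁴)/64 = 0.3411 in⁴
Effective length L_e = K·L = 1 × 152 = 152.0 in
P_cr = π²EI / L_e² = π² × 15500×10³ × 0.3411 / 152.0² = 2.259×10^3 lb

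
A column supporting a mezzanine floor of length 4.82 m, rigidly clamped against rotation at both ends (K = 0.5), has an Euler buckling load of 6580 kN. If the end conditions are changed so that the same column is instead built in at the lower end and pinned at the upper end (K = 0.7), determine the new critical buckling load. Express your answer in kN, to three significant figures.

P_cr ∝ 1/K², so P_cr,new = P_cr,old × (K_old/K_new)² = 6580 × (0.5/0.7)²
= 6580 × 0.5102 = 3360 kN

P_cr ≈ 3360 kN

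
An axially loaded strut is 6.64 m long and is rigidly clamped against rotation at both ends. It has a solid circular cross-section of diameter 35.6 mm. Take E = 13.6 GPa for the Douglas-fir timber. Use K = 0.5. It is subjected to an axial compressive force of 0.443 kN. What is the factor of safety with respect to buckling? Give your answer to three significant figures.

I = πd⁴/64 = π×35.6⁴/64 = 7.884×10^4 mm⁴
I = 7.884×10^4 mm⁴ = 7.884×10^-8 m⁴
Effective length L_e = K·L = 0.5 × 6.64 = 3.320 m
P_cr = π²EI / L_e² = π² × 13.6×10⁹ × 7.884×10^-8 / 3.320² = 960.1 N
Factor of safety n = P_cr / P = 0.96014 / 0.443 = 2.17

n ≈ 2.17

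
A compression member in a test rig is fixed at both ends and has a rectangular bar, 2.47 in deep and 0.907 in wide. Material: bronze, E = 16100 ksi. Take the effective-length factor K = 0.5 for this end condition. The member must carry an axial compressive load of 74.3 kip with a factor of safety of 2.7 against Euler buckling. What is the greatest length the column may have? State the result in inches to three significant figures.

Buckling occurs about the weak axis: I_min = h·b³/12 with b = 0.907 in (the shorter side).
I_min = 2.47×0.907³/12 = 0.1536 in⁴
Required critical load P_cr = n·P = 2.7 × 74.3 = 200.6 kip = 2.006×10^5 lb
From P_cr = π²EI/(K·L)²:  L = (1/K)·√(π²EI/P_cr) = (1/0.5)·√(π²×1.61×10^7×0.1536/2.006×10^5)
L = 22.1 in

L_max ≈ 22.1 in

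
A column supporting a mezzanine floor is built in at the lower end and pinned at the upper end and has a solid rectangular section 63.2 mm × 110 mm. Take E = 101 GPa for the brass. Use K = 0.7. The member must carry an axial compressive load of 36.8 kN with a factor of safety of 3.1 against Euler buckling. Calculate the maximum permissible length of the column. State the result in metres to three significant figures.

L_max ≈ 6.42 m

Buckling occurs about the weak axis: I_min = h·b³/12 with b = 63.2 mm (the shorter side).
I_min = 110×63.2³/12 = 2.314×10^6 mm⁴
I = 2.314×10^-6 m⁴
Required critical load P_cr = n·P = 3.1 × 36.8 = 114.1 kN = 1.141×10^5 N
From P_cr = π²EI/(K·L)²:  L = (1/K)·√(π²EI/P_cr) = (1/0.7)·√(π²×1.01×10^11×2.314×10^-6/1.141×10^5)
L = 6.42 m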